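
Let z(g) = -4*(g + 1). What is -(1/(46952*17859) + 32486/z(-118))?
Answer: -2270001936643/32702114952 ≈ -69.415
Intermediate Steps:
z(g) = -4 - 4*g (z(g) = -4*(1 + g) = -4 - 4*g)
-(1/(46952*17859) + 32486/z(-118)) = -(1/(46952*17859) + 32486/(-4 - 4*(-118))) = -((1/46952)*(1/17859) + 32486/(-4 + 472)) = -(1/838515768 + 32486/468) = -(1/838515768 + 32486*(1/468)) = -(1/838515768 + 16243/234) = -1*2270001936643/32702114952 = -2270001936643/32702114952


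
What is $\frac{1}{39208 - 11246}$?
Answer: $\frac{1}{27962} \approx 3.5763 \cdot 10^{-5}$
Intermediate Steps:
$\frac{1}{39208 - 11246} = \frac{1}{27962}$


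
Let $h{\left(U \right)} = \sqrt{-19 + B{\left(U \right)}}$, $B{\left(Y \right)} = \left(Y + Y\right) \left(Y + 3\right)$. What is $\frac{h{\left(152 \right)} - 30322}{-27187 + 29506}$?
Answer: $- \frac{30322}{2319} + \frac{\sqrt{47101}}{2319} \approx -12.982$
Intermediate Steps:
$B{\left(Y \right)} = 2 Y \left(3 + Y\right)$
$h{\left(U \right)} = \sqrt{-19 + 2 U \left(3 + U\right)}$
$\frac{h{\left(152 \right)} - 30322}{-27187 + 29506} = \frac{\sqrt{-19 + 2 \cdot 152 \left(3 + 152\right)} - 30322}{-27187 + 29506} = \frac{\sqrt{-19 + 2 \cdot 152 \cdot 155} - 30322}{2319} = \left(\sqrt{-19 + 47120} - 30322\right) \frac{1}{2319} = \left(\sqrt{47101} - 30322\right) \frac{1}{2319} = \left(-30322 + \sqrt{47101}\right) \frac{1}{2319} = - \frac{30322}{2319} + \frac{\sqrt{47101}}{2319}$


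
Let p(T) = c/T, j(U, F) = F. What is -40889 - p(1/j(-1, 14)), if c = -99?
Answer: -39503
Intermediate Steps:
p(T) = -99/T
-40889 - p(1/j(-1, 14)) = -40889 - (-99)/(1/14) = -40889 - (-99)/1/14 = -40889 - (-99)*14 = -40889 - 1*(-1386) = -40889 + 1386 = -39503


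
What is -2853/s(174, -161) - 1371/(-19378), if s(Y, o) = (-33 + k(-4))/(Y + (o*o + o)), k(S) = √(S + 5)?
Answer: 358443122307/155024 ≈ 2.3122e+6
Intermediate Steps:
k(S) = √(5 + S)
s(Y, o) = -32/(Y + o + o²) (s(Y, o) = (-33 + √(5 - 4))/(Y + (o*o + o)) = (-33 + √1)/(Y + (o² + o)) = (-33 + 1)/(Y + (o + o²)) = -32/(Y + o + o²))
-2853/s(174, -161) - 1371/(-19378) = -2853/((-32/(174 - 161 + (-161)²))) - 1371/(-19378) = -2853/((-32/(174 - 161 + 25921))) - 1371*(-1/19378) = -2853/((-32/25934)) + 1371/19378 = -2853/((-32*1/25934)) + 1371/19378 = -2853/(-16/12967) + 1371/19378 = -2853*(-12967/16) + 1371/19378 = 36994851/16 + 1371/19378 = 358443122307/155024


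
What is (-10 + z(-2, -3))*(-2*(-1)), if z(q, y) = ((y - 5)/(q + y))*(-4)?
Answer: -164/5 ≈ -32.800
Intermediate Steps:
z(q, y) = -4*(-5 + y)/(q + y) (z(q, y) = ((-5 + y)/(q + y))*(-4) = -4*(-5 + y)/(q + y))
(-10 + z(-2, -3))*(-2*(-1)) = (-10 + 4*(5 - 1*(-3))/(-2 - 3))*(-2*(-1)) = (-10 + 4*(5 + 3)/(-5))*2 = (-10 + 4*(-⅕)*8)*2 = (-10 - 32/5)*2 = -82/5*2 = -164/5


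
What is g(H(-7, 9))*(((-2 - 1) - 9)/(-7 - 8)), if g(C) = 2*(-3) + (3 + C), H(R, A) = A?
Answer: 24/5 ≈ 4.8000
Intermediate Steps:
g(C) = -3 + C (g(C) = -6 + (3 + C) = -3 + C)
g(H(-7, 9))*(((-2 - 1) - 9)/(-7 - 8)) = (-3 + 9)*(((-2 - 1) - 9)/(-7 - 8)) = 6*((-3 - 9)/(-15)) = 6*(-12*(-1/15)) = 6*(⅘) = 24/5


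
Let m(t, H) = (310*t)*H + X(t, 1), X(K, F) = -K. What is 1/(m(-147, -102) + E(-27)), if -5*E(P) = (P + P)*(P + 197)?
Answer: 1/4650123 ≈ 2.1505e-7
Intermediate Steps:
m(t, H) = -t + 310*H*t (m(t, H) = (310*t)*H - t = 310*H*t - t = -t + 310*H*t)
E(P) = -2*P*(197 + P)/5 (E(P) = -(P + P)*(P + 197)/5 = -2*P*(197 + P)/5)
1/(m(-147, -102) + E(-27)) = 1/(-147*(-1 + 310*(-102)) - ⅖*(-27)*(197 - 27)) = 1/(-147*(-1 - 31620) - ⅖*(-27)*170) = 1/(-147*(-31621) + 1836) = 1/(4648287 + 1836) = 1/4650123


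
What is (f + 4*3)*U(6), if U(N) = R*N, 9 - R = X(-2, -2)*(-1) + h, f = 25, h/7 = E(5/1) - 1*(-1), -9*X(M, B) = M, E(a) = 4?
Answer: -17168/3 ≈ -5722.7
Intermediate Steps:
X(M, B) = -M/9
h = 35 (h = 7*(4 - 1*(-1)) = 7*(4 + 1) = 7*5 = 35)
R = -232/9 (R = 9 - (-1/9*(-2)*(-1) + 35) = 9 - ((2/9)*(-1) + 35) = 9 - (-2/9 + 35) = 9 - 1*313/9 = 9 - 313/9 = -232/9 ≈ -25.778)
U(N) = -232*N/9
(f + 4*3)*U(6) = (25 + 4*3)*(-232/9*6) = (25 + 12)*(-464/3) = 37*(-464/3) = -17168/3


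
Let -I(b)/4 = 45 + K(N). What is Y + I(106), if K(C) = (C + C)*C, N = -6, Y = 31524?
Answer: 31056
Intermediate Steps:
K(C) = 2*C² (K(C) = (2*C)*C = 2*C²)
I(b) = -468 (I(b) = -4*(45 + 2*(-6)²) = -4*(45 + 2*36) = -4*(45 + 72) = -4*117 = -468)
Y + I(106) = 31524 - 468 = 31056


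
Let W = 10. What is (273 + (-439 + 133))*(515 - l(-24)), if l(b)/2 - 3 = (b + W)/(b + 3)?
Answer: -16753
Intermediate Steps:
l(b) = 6 + 2*(10 + b)/(3 + b) (l(b) = 6 + 2*((b + 10)/(b + 3)) = 6 + 2*((10 + b)/(3 + b)) = 6 + 2*(10 + b)/(3 + b))
(273 + (-439 + 133))*(515 - l(-24)) = (273 + (-439 + 133))*(515 - 2*(19 + 4*(-24))/(3 - 24)) = (273 - 306)*(515 - 2*(19 - 96)/(-21)) = -33*(515 - 2*(-1)*(-77)/21) = -33*(515 - 1*22/3) = -33*(515 - 22/3) = -33*1523/3 = -16753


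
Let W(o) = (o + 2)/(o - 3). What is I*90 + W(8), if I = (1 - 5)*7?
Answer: -2518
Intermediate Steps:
W(o) = (2 + o)/(-3 + o)
I = -28 (I = -4*7 = -28)
I*90 + W(8) = -28*90 + (2 + 8)/(-3 + 8) = -2520 + 10/5 = -2520 + (1/5)*10 = -2520 + 2 = -2518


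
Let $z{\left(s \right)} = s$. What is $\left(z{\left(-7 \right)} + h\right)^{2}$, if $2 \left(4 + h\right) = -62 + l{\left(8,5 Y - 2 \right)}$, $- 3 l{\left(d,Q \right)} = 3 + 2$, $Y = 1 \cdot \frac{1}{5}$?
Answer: $\frac{66049}{36} \approx 1834.7$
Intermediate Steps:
$Y = \frac{1}{5}$ ($Y = 1 \cdot \frac{1}{5} = \frac{1}{5} \approx 0.2$)
$l{\left(d,Q \right)} = - \frac{5}{3}$ ($l{\left(d,Q \right)} = - \frac{3 + 2}{3} = \left(- \frac{1}{3}\right) 5 = - \frac{5}{3}$)
$h = - \frac{215}{6}$ ($h = -4 + \frac{-62 - \frac{5}{3}}{2} = -4 + \frac{1}{2} \left(- \frac{191}{3}\right) = -4 - \frac{191}{6} = - \frac{215}{6} \approx -35.833$)
$\left(z{\left(-7 \right)} + h\right)^{2} = \left(-7 - \frac{215}{6}\right)^{2} = \left(- \frac{257}{6}\right)^{2} = \frac{66049}{36}$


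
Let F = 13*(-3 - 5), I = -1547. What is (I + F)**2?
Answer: 2725801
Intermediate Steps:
F = -104 (F = 13*(-8) = -104)
(I + F)**2 = (-1547 - 104)**2 = (-1651)**2 = 2725801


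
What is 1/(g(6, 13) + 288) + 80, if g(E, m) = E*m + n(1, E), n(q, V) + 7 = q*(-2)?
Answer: 28561/357 ≈ 80.003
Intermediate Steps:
n(q, V) = -7 - 2*q (n(q, V) = -7 + q*(-2) = -7 - 2*q)
g(E, m) = -9 + E*m (g(E, m) = E*m + (-7 - 2*1) = E*m + (-7 - 2) = E*m - 9 = -9 + E*m)
1/(g(6, 13) + 288) + 80 = 1/((-9 + 6*13) + 288) + 80 = 1/((-9 + 78) + 288) + 80 = 1/(69 + 288) + 80 = 1/357 + 80 = 28561/357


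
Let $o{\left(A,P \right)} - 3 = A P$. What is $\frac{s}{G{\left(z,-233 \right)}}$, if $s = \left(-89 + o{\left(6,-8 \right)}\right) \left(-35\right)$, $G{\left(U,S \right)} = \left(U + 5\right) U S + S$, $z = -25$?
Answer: $- \frac{4690}{116733} \approx -0.040177$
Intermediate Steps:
$o{\left(A,P \right)} = 3 + A P$
$G{\left(U,S \right)} = S + S U \left(5 + U\right)$ ($G{\left(U,S \right)} = \left(5 + U\right) U S + S = U \left(5 + U\right) S + S = S U \left(5 + U\right) + S = S + S U \left(5 + U\right)$)
$s = 4690$ ($s = \left(-89 + \left(3 + 6 \left(-8\right)\right)\right) \left(-35\right) = \left(-89 + \left(3 - 48\right)\right) \left(-35\right) = \left(-89 - 45\right) \left(-35\right) = \left(-134\right) \left(-35\right) = 4690$)
$\frac{s}{G{\left(z,-233 \right)}} = \frac{4690}{\left(-233\right) \left(1 + \left(-25\right)^{2} + 5 \left(-25\right)\right)} = \frac{4690}{\left(-233\right) \left(1 + 625 - 125\right)} = \frac{4690}{\left(-233\right) 501} = \frac{4690}{-116733} = 4690 \left(- \frac{1}{116733}\right) = - \frac{4690}{116733}$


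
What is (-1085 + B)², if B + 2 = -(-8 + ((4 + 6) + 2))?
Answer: 1190281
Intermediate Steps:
B = -6 (B = -2 - (-8 + ((4 + 6) + 2)) = -2 - (-8 + (10 + 2)) = -2 - (-8 + 12) = -2 - 1*4 = -2 - 4 = -6)
(-1085 + B)² = (-1085 - 6)² = (-1091)² = 1190281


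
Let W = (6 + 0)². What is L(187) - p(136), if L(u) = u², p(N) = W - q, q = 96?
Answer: 35029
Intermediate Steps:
W = 36 (W = 6² = 36)
p(N) = -60 (p(N) = 36 - 1*96 = 36 - 96 = -60)
L(187) - p(136) = 187² - 1*(-60) = 34969 + 60 = 35029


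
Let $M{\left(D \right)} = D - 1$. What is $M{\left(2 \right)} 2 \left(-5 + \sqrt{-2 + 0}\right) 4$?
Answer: $-40 + 8 i \sqrt{2} \approx -40.0 + 11.314 i$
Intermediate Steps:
$M{\left(D \right)} = -1 + D$ ($M{\left(D \right)} = D - 1 = -1 + D$)
$M{\left(2 \right)} 2 \left(-5 + \sqrt{-2 + 0}\right) 4 = \left(-1 + 2\right) 2 \left(-5 + \sqrt{-2 + 0}\right) 4 = 1 \cdot 2 \left(-5 + \sqrt{-2}\right) 4 = 2 \left(-5 + i \sqrt{2}\right) 4 = 2 \left(-20 + 4 i \sqrt{2}\right) = -40 + 8 i \sqrt{2}$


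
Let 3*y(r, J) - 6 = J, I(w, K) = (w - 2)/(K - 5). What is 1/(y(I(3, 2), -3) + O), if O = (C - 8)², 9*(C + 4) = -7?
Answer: 81/13306 ≈ 0.0060875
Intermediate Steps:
C = -43/9 (C = -4 + (⅑)*(-7) = -4 - 7/9 = -43/9 ≈ -4.7778)
I(w, K) = (-2 + w)/(-5 + K)
y(r, J) = 2 + J/3
O = 13225/81 (O = (-43/9 - 8)² = (-115/9)² = 13225/81 ≈ 163.27)
1/(y(I(3, 2), -3) + O) = 1/((2 + (⅓)*(-3)) + 13225/81) = 1/((2 - 1) + 13225/81) = 1/(1 + 13225/81) = 1/(13306/81) = 81/13306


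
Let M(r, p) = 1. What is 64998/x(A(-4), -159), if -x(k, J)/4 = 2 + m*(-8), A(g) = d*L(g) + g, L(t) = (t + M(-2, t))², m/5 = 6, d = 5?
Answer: 32499/476 ≈ 68.275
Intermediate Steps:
m = 30 (m = 5*6 = 30)
L(t) = (1 + t)² (L(t) = (t + 1)² = (1 + t)²)
A(g) = g + 5*(1 + g)² (A(g) = 5*(1 + g)² + g = g + 5*(1 + g)²)
x(k, J) = 952 (x(k, J) = -4*(2 + 30*(-8)) = -4*(2 - 240) = -4*(-238) = 952)
64998/x(A(-4), -159) = 64998/952 = 64998*(1/952) = 32499/476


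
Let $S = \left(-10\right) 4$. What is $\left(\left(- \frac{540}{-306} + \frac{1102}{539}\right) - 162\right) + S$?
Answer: $- \frac{1816022}{9163} \approx -198.19$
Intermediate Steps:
$S = -40$
$\left(\left(- \frac{540}{-306} + \frac{1102}{539}\right) - 162\right) + S = \left(\left(- \frac{540}{-306} + \frac{1102}{539}\right) - 162\right) - 40 = \left(\left(\left(-540\right) \left(- \frac{1}{306}\right) + 1102 \cdot \frac{1}{539}\right) - 162\right) - 40 = \left(\left(\frac{30}{17} + \frac{1102}{539}\right) - 162\right) - 40 = \left(\frac{34904}{9163} - 162\right) - 40 = - \frac{1449502}{9163} - 40 = - \frac{1816022}{9163}$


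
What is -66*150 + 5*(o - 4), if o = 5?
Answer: -9895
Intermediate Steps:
-66*150 + 5*(o - 4) = -66*150 + 5*(5 - 4) = -9900 + 5*1 = -9900 + 5 = -9895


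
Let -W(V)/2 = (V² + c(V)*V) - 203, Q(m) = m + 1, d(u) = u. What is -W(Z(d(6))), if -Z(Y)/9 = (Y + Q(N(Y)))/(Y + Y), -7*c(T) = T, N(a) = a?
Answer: -6805/28 ≈ -243.04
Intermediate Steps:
Q(m) = 1 + m
c(T) = -T/7
Z(Y) = -9*(1 + 2*Y)/(2*Y) (Z(Y) = -9*(Y + (1 + Y))/(Y + Y) = -9*(1 + 2*Y)/(2*Y))
W(V) = 406 - 12*V²/7 (W(V) = -2*((V² + (-V/7)*V) - 203) = -2*((V² - V²/7) - 203) = -2*(6*V²/7 - 203) = -2*(-203 + 6*V²/7) = 406 - 12*V²/7)
-W(Z(d(6))) = -(406 - 12*(-9 - 9/2/6)²/7) = -(406 - 12*(-9 - 9/2*⅙)²/7) = -(406 - 12*(-9 - ¾)²/7) = -(406 - 12*(-39/4)²/7) = -(406 - 12/7*1521/16) = -(406 - 4563/28) = -1*6805/28 = -6805/28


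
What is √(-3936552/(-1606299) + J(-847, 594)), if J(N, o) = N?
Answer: I*√242122570757511/535433 ≈ 29.061*I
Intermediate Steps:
√(-3936552/(-1606299) + J(-847, 594)) = √(-3936552/(-1606299) - 847) = √(-3936552*(-1/1606299) - 847) = √(1312184/535433 - 847) = √(-452199567/535433) = I*√242122570757511/535433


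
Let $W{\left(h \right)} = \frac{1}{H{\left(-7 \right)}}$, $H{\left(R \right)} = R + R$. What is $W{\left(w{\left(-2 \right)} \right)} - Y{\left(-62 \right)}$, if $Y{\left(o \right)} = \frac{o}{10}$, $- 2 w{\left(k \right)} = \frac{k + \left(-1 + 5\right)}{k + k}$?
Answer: $\frac{429}{70} \approx 6.1286$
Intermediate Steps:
$H{\left(R \right)} = 2 R$
$w{\left(k \right)} = - \frac{4 + k}{4 k}$ ($w{\left(k \right)} = - \frac{\left(k + \left(-1 + 5\right)\right) \frac{1}{k + k}}{2} = - \frac{\left(k + 4\right) \frac{1}{2 k}}{2} = - \frac{\left(4 + k\right) \frac{1}{2 k}}{2} = - \frac{\frac{1}{2} \frac{1}{k} \left(4 + k\right)}{2} = - \frac{4 + k}{4 k}$)
$Y{\left(o \right)} = \frac{o}{10}$ ($Y{\left(o \right)} = o \frac{1}{10} = \frac{o}{10}$)
$W{\left(h \right)} = - \frac{1}{14}$ ($W{\left(h \right)} = \frac{1}{2 \left(-7\right)} = \frac{1}{-14} = - \frac{1}{14}$)
$W{\left(w{\left(-2 \right)} \right)} - Y{\left(-62 \right)} = - \frac{1}{14} - \frac{1}{10} \left(-62\right) = - \frac{1}{14} - - \frac{31}{5} = - \frac{1}{14} + \frac{31}{5} = \frac{429}{70}$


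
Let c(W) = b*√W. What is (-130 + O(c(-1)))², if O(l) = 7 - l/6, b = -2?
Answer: (369 - I)²/9 ≈ 15129.0 - 82.0*I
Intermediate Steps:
c(W) = -2*√W
O(l) = 7 - l/6
(-130 + O(c(-1)))² = (-130 + (7 - (-1)*√(-1)/3))² = (-130 + (7 - (-1)*I/3))² = (-130 + (7 + I/3))² = (-123 + I/3)²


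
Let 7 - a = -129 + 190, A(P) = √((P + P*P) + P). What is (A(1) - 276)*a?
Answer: 14904 - 54*√3 ≈ 14810.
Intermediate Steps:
A(P) = √(P² + 2*P) (A(P) = √((P + P²) + P) = √(P² + 2*P))
a = -54 (a = 7 - (-129 + 190) = 7 - 1*61 = 7 - 61 = -54)
(A(1) - 276)*a = (√(1*(2 + 1)) - 276)*(-54) = (√(1*3) - 276)*(-54) = (√3 - 276)*(-54) = (-276 + √3)*(-54) = 14904 - 54*√3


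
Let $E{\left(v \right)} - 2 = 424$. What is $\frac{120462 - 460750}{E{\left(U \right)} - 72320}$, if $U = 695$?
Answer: $\frac{170144}{35947} \approx 4.7332$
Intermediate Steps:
$E{\left(v \right)} = 426$ ($E{\left(v \right)} = 2 + 424 = 426$)
$\frac{120462 - 460750}{E{\left(U \right)} - 72320} = \frac{120462 - 460750}{426 - 72320} = - \frac{340288}{-71894} = \left(-340288\right) \left(- \frac{1}{71894}\right) = \frac{170144}{35947}$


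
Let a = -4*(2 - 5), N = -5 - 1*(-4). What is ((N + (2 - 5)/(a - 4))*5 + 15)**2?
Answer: 4225/64 ≈ 66.016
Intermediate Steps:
N = -1 (N = -5 + 4 = -1)
a = 12 (a = -4*(-3) = 12)
((N + (2 - 5)/(a - 4))*5 + 15)**2 = ((-1 + (2 - 5)/(12 - 4))*5 + 15)**2 = ((-1 - 3/8)*5 + 15)**2 = (-11/8*5 + 15)**2 = (-55/8 + 15)**2 = (65/8)**2 = 4225/64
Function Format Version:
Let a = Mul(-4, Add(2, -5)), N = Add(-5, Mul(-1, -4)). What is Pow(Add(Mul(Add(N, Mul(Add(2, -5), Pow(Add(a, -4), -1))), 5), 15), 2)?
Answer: Rational(4225, 64) ≈ 66.016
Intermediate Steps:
N = -1 (N = Add(-5, 4) = -1)
a = 12 (a = Mul(-4, -3) = 12)
Pow(Add(Mul(Add(N, Mul(Add(2, -5), Pow(Add(a, -4), -1))), 5), 15), 2) = Pow(Add(Mul(Add(-1, Mul(Add(2, -5), Pow(Add(12, -4), -1))), 5), 15), 2) = Pow(Add(Mul(Add(-1, Mul(-3, Pow(8, -1))), 5), 15), 2) = Pow(Add(Mul(Add(-1, Mul(-3, Rational(1, 8))), 5), 15), 2) = Pow(Add(Mul(Add(-1, Rational(-3, 8)), 5), 15), 2) = Pow(Add(Mul(Rational(-11, 8), 5), 15), 2) = Pow(Add(Rational(-55, 8), 15), 2) = Pow(Rational(65, 8), 2) = Rational(4225, 64)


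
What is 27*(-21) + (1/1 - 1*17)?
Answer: -583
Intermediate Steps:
27*(-21) + (1/1 - 1*17) = -567 + (1 - 17) = -567 - 16 = -583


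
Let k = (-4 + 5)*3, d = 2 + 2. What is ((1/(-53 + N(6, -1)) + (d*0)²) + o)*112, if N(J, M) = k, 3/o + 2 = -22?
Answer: -406/25 ≈ -16.240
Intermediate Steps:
o = -⅛ (o = 3/(-2 - 22) = 3/(-24) = 3*(-1/24) = -⅛ ≈ -0.12500)
d = 4
k = 3 (k = 1*3 = 3)
N(J, M) = 3
((1/(-53 + N(6, -1)) + (d*0)²) + o)*112 = ((1/(-53 + 3) + (4*0)²) - ⅛)*112 = ((1/(-50) + 0²) - ⅛)*112 = ((-1/50 + 0) - ⅛)*112 = (-1/50 - ⅛)*112 = -29/200*112 = -406/25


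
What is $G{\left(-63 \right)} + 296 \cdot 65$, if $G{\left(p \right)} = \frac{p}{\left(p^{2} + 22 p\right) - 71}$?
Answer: $\frac{48330817}{2512} \approx 19240.0$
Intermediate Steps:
$G{\left(p \right)} = \frac{p}{-71 + p^{2} + 22 p}$
$G{\left(-63 \right)} + 296 \cdot 65 = - \frac{63}{-71 + \left(-63\right)^{2} + 22 \left(-63\right)} + 296 \cdot 65 = - \frac{63}{-71 + 3969 - 1386} + 19240 = - \frac{63}{2512} + 19240 = \frac{48330817}{2512}$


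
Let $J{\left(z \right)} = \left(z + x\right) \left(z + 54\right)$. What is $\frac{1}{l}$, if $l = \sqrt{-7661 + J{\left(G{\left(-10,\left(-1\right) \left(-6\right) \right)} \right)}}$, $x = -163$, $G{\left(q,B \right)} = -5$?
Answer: $- \frac{i \sqrt{15893}}{15893} \approx - 0.0079323 i$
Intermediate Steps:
$J{\left(z \right)} = \left(-163 + z\right) \left(54 + z\right)$ ($J{\left(z \right)} = \left(z - 163\right) \left(z + 54\right) = \left(-163 + z\right) \left(54 + z\right)$)
$l = i \sqrt{15893}$ ($l = \sqrt{-7661 - \left(8257 - 25\right)} = \sqrt{-7661 + \left(-8802 + 25 + 545\right)} = \sqrt{-7661 - 8232} = \sqrt{-15893} = i \sqrt{15893} \approx 126.07 i$)
$\frac{1}{l} = \frac{1}{i \sqrt{15893}} = - \frac{i \sqrt{15893}}{15893}$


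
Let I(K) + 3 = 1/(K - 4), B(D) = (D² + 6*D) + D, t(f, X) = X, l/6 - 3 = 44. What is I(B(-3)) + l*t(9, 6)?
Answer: 27023/16 ≈ 1688.9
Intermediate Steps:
l = 282 (l = 18 + 6*44 = 18 + 264 = 282)
B(D) = D² + 7*D
I(K) = -3 + 1/(-4 + K) (I(K) = -3 + 1/(K - 4) = -3 + 1/(-4 + K))
I(B(-3)) + l*t(9, 6) = (13 - (-9)*(7 - 3))/(-4 - 3*(7 - 3)) + 282*6 = (13 - (-9)*4)/(-4 - 3*4) + 1692 = (13 - 3*(-12))/(-4 - 12) + 1692 = (13 + 36)/(-16) + 1692 = -1/16*49 + 1692 = -49/16 + 1692 = 27023/16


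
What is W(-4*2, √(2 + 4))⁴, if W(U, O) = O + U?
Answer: (8 - √6)⁴ ≈ 949.14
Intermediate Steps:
W(-4*2, √(2 + 4))⁴ = (√(2 + 4) - 4*2)⁴ = (√6 - 8)⁴ = (-8 + √6)⁴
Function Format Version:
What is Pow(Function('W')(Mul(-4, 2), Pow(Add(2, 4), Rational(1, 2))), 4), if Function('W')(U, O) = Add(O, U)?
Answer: Pow(Add(8, Mul(-1, Pow(6, Rational(1, 2)))), 4) ≈ 949.14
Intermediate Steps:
Pow(Function('W')(Mul(-4, 2), Pow(Add(2, 4), Rational(1, 2))), 4) = Pow(Add(Pow(Add(2, 4), Rational(1, 2)), Mul(-4, 2)), 4) = Pow(Add(Pow(6, Rational(1, 2)), -8), 4) = Pow(Add(-8, Pow(6, Rational(1, 2))), 4)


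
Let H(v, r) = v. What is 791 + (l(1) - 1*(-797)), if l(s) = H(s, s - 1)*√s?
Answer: 1589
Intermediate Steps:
l(s) = s^(3/2) (l(s) = s*√s = s^(3/2))
791 + (l(1) - 1*(-797)) = 791 + (1^(3/2) - 1*(-797)) = 791 + (1 + 797) = 791 + 798 = 1589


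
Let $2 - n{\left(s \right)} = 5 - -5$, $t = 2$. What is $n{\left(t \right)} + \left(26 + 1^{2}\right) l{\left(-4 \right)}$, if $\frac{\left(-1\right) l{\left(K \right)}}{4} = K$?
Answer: $424$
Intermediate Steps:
$n{\left(s \right)} = -8$ ($n{\left(s \right)} = 2 - \left(5 - -5\right) = 2 - \left(5 + 5\right) = 2 - 10 = -8$)
$l{\left(K \right)} = - 4 K$
$n{\left(t \right)} + \left(26 + 1^{2}\right) l{\left(-4 \right)} = -8 + \left(26 + 1^{2}\right) \left(\left(-4\right) \left(-4\right)\right) = -8 + \left(26 + 1\right) 16 = -8 + 27 \cdot 16 = -8 + 432 = 424$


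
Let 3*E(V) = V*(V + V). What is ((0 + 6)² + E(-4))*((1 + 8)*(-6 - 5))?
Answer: -4620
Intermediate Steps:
E(V) = 2*V²/3 (E(V) = (V*(V + V))/3 = (V*(2*V))/3 = (2*V²)/3 = 2*V²/3)
((0 + 6)² + E(-4))*((1 + 8)*(-6 - 5)) = ((0 + 6)² + (⅔)*(-4)²)*((1 + 8)*(-6 - 5)) = (6² + (⅔)*16)*(9*(-11)) = (36 + 32/3)*(-99) = (140/3)*(-99) = -4620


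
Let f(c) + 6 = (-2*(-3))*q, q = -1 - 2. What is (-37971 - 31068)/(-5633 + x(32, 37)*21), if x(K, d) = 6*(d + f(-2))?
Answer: 69039/3995 ≈ 17.281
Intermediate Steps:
q = -3
f(c) = -24 (f(c) = -6 - 2*(-3)*(-3) = -6 + 6*(-3) = -6 - 18 = -24)
x(K, d) = -144 + 6*d (x(K, d) = 6*(d - 24) = 6*(-24 + d) = -144 + 6*d)
(-37971 - 31068)/(-5633 + x(32, 37)*21) = (-37971 - 31068)/(-5633 + (-144 + 6*37)*21) = -69039/(-5633 + (-144 + 222)*21) = -69039/(-5633 + 78*21) = -69039/(-5633 + 1638) = -69039/(-3995) = -69039*(-1/3995) = 69039/3995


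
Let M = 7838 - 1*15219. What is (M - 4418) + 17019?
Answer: 5220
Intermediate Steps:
M = -7381 (M = 7838 - 15219 = -7381)
(M - 4418) + 17019 = (-7381 - 4418) + 17019 = -11799 + 17019 = 5220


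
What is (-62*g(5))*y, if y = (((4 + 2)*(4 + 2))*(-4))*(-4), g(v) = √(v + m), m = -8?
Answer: -35712*I*√3 ≈ -61855.0*I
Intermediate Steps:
g(v) = √(-8 + v) (g(v) = √(v - 8) = √(-8 + v))
y = 576 (y = ((6*6)*(-4))*(-4) = (36*(-4))*(-4) = -144*(-4) = 576)
(-62*g(5))*y = -62*√(-8 + 5)*576 = -62*I*√3*576 = -35712*I*√3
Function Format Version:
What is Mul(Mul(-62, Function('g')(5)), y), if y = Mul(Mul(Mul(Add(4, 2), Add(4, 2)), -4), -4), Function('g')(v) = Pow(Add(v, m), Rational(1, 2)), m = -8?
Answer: Mul(-35712, I, Pow(3, Rational(1, 2))) ≈ Mul(-61855., I)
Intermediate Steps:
Function('g')(v) = Pow(Add(-8, v), Rational(1, 2)) (Function('g')(v) = Pow(Add(v, -8), Rational(1, 2)) = Pow(Add(-8, v), Rational(1, 2)))
y = 576 (y = Mul(Mul(Mul(6, 6), -4), -4) = Mul(Mul(36, -4), -4) = Mul(-144, -4) = 576)
Mul(Mul(-62, Function('g')(5)), y) = Mul(Mul(-62, Pow(Add(-8, 5), Rational(1, 2))), 576) = Mul(Mul(-62, Pow(-3, Rational(1, 2))), 576) = Mul(Mul(-62, Mul(I, Pow(3, Rational(1, 2)))), 576) = Mul(Mul(-62, I, Pow(3, Rational(1, 2))), 576) = Mul(-35712, I, Pow(3, Rational(1, 2)))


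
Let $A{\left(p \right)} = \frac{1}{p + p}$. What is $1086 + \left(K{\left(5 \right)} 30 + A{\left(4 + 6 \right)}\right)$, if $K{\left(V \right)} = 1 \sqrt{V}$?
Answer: $\frac{21721}{20} + 30 \sqrt{5} \approx 1153.1$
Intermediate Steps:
$A{\left(p \right)} = \frac{1}{2 p}$
$K{\left(V \right)} = \sqrt{V}$
$1086 + \left(K{\left(5 \right)} 30 + A{\left(4 + 6 \right)}\right) = 1086 + \left(\sqrt{5} \cdot 30 + \frac{1}{2 \left(4 + 6\right)}\right) = 1086 + \left(30 \sqrt{5} + \frac{1}{2 \cdot 10}\right) = 1086 + \left(30 \sqrt{5} + \frac{1}{2} \cdot \frac{1}{10}\right) = 1086 + \left(30 \sqrt{5} + \frac{1}{20}\right) = 1086 + \left(\frac{1}{20} + 30 \sqrt{5}\right) = \frac{21721}{20} + 30 \sqrt{5}$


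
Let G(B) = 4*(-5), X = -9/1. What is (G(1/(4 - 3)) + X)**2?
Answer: 841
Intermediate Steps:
X = -9 (X = -9*1 = -9)
G(B) = -20
(G(1/(4 - 3)) + X)**2 = (-20 - 9)**2 = (-29)**2 = 841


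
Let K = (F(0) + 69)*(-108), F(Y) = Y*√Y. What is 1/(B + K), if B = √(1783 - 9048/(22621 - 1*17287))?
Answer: -6624828/49366634677 - √1407801731/49366634677 ≈ -0.00013496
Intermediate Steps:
F(Y) = Y^(3/2)
K = -7452 (K = (0^(3/2) + 69)*(-108) = (0 + 69)*(-108) = 69*(-108) = -7452)
B = √1407801731/889 (B = √(1783 - 9048/(22621 - 17287)) = √(1783 - 9048/5334) = √(1783 - 9048*1/5334) = √(1783 - 1508/889) = √(1583579/889) = √1407801731/889 ≈ 42.206)
1/(B + K) = 1/(√1407801731/889 - 7452) = 1/(-7452 + √1407801731/889)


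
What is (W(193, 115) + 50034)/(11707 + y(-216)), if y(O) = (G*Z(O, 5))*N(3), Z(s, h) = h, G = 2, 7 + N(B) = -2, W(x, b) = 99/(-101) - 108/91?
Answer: 459842577/106771847 ≈ 4.3068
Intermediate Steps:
W(x, b) = -19917/9191 (W(x, b) = 99*(-1/101) - 108*1/91 = -99/101 - 108/91 = -19917/9191)
N(B) = -9 (N(B) = -7 - 2 = -9)
y(O) = -90 (y(O) = (2*5)*(-9) = 10*(-9) = -90)
(W(193, 115) + 50034)/(11707 + y(-216)) = (-19917/9191 + 50034)/(11707 - 90) = (459842577/9191)/11617 = (459842577/9191)*(1/11617) = 459842577/106771847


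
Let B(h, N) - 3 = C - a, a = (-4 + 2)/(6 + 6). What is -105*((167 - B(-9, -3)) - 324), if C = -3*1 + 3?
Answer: 33635/2 ≈ 16818.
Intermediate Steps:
C = 0 (C = -3 + 3 = 0)
a = -1/6 (a = -2/12 = -2*1/12 = -1/6 ≈ -0.16667)
B(h, N) = 19/6 (B(h, N) = 3 + (0 - 1*(-1/6)) = 3 + (0 + 1/6) = 3 + 1/6 = 19/6)
-105*((167 - B(-9, -3)) - 324) = -105*((167 - 1*19/6) - 324) = -105*((167 - 19/6) - 324) = -105*(983/6 - 324) = -105*(-961/6) = 33635/2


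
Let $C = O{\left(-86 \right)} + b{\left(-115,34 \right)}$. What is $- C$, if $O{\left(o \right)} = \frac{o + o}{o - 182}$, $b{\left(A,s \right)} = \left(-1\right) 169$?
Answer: $\frac{11280}{67} \approx 168.36$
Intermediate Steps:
$b{\left(A,s \right)} = -169$
$O{\left(o \right)} = \frac{2 o}{-182 + o}$
$C = - \frac{11280}{67}$ ($C = 2 \left(-86\right) \frac{1}{-182 - 86} - 169 = 2 \left(-86\right) \frac{1}{-268} - 169 = 2 \left(-86\right) \left(- \frac{1}{268}\right) - 169 = \frac{43}{67} - 169 = - \frac{11280}{67} \approx -168.36$)
$- C = \left(-1\right) \left(- \frac{11280}{67}\right) = \frac{11280}{67}$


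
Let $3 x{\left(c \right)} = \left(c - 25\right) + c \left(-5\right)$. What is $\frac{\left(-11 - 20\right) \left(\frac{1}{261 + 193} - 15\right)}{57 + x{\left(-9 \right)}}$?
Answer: $\frac{633237}{82628} \approx 7.6637$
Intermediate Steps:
$x{\left(c \right)} = - \frac{25}{3} - \frac{4 c}{3}$ ($x{\left(c \right)} = \frac{\left(c - 25\right) + c \left(-5\right)}{3} = \frac{\left(c - 25\right) - 5 c}{3} = \frac{\left(-25 + c\right) - 5 c}{3} = \frac{-25 - 4 c}{3} = - \frac{25}{3} - \frac{4 c}{3}$)
$\frac{\left(-11 - 20\right) \left(\frac{1}{261 + 193} - 15\right)}{57 + x{\left(-9 \right)}} = \frac{\left(-11 - 20\right) \left(\frac{1}{261 + 193} - 15\right)}{57 - - \frac{11}{3}} = \frac{\left(-31\right) \left(\frac{1}{454} - 15\right)}{57 + \left(- \frac{25}{3} + 12\right)} = \frac{\left(-31\right) \left(\frac{1}{454} - 15\right)}{57 + \frac{11}{3}} = \frac{\left(-31\right) \left(- \frac{6809}{454}\right)}{\frac{182}{3}} = \frac{211079}{454} \cdot \frac{3}{182} = \frac{633237}{82628}$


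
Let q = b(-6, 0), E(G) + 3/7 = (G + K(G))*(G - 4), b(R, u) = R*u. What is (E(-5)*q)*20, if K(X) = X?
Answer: 0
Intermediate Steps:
E(G) = -3/7 + 2*G*(-4 + G) (E(G) = -3/7 + (G + G)*(G - 4) = -3/7 + (2*G)*(-4 + G) = -3/7 + 2*G*(-4 + G))
q = 0 (q = -6*0 = 0)
(E(-5)*q)*20 = ((-3/7 - 8*(-5) + 2*(-5)**2)*0)*20 = ((-3/7 + 40 + 2*25)*0)*20 = ((-3/7 + 40 + 50)*0)*20 = ((627/7)*0)*20 = 0*20 = 0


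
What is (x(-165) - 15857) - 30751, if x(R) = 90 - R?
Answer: -46353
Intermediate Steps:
(x(-165) - 15857) - 30751 = ((90 - 1*(-165)) - 15857) - 30751 = ((90 + 165) - 15857) - 30751 = (255 - 15857) - 30751 = -15602 - 30751 = -46353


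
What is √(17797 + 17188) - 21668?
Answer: -21668 + √34985 ≈ -21481.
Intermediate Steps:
√(17797 + 17188) - 21668 = √34985 - 21668 = -21668 + √34985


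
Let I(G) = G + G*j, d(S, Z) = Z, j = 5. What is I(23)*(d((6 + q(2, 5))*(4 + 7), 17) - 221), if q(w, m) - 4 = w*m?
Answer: -28152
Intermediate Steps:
q(w, m) = 4 + m*w (q(w, m) = 4 + w*m = 4 + m*w)
I(G) = 6*G (I(G) = G + G*5 = G + 5*G = 6*G)
I(23)*(d((6 + q(2, 5))*(4 + 7), 17) - 221) = (6*23)*(17 - 221) = 138*(-204) = -28152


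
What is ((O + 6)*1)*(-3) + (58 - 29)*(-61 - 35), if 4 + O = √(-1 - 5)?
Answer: -2790 - 3*I*√6 ≈ -2790.0 - 7.3485*I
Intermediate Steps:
O = -4 + I*√6 (O = -4 + √(-1 - 5) = -4 + √(-6) = -4 + I*√6 ≈ -4.0 + 2.4495*I)
((O + 6)*1)*(-3) + (58 - 29)*(-61 - 35) = (((-4 + I*√6) + 6)*1)*(-3) + (58 - 29)*(-61 - 35) = ((2 + I*√6)*1)*(-3) + 29*(-96) = (2 + I*√6)*(-3) - 2784 = (-6 - 3*I*√6) - 2784 = -2790 - 3*I*√6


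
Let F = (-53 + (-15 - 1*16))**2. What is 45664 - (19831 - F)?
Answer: 32889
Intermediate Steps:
F = 7056 (F = (-53 + (-15 - 16))**2 = (-53 - 31)**2 = (-84)**2 = 7056)
45664 - (19831 - F) = 45664 - (19831 - 1*7056) = 45664 - (19831 - 7056) = 45664 - 1*12775 = 45664 - 12775 = 32889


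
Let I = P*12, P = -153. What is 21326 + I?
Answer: 19490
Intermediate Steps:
I = -1836 (I = -153*12 = -1836)
21326 + I = 21326 - 1836 = 19490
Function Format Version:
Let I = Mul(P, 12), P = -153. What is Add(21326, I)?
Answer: 19490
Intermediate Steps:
I = -1836 (I = Mul(-153, 12) = -1836)
Add(21326, I) = Add(21326, -1836) = 19490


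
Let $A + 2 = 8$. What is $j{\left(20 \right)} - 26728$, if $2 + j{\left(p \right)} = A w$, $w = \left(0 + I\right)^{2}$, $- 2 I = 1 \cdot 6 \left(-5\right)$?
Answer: $-25380$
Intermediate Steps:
$I = 15$ ($I = - \frac{1 \cdot 6 \left(-5\right)}{2} = - \frac{6 \left(-5\right)}{2} = \left(- \frac{1}{2}\right) \left(-30\right) = 15$)
$A = 6$ ($A = -2 + 8 = 6$)
$w = 225$ ($w = \left(0 + 15\right)^{2} = 15^{2} = 225$)
$j{\left(p \right)} = 1348$ ($j{\left(p \right)} = -2 + 6 \cdot 225 = -2 + 1350 = 1348$)
$j{\left(20 \right)} - 26728 = 1348 - 26728 = -25380$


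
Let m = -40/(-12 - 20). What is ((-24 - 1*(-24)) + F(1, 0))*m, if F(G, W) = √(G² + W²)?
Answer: 5/4 ≈ 1.2500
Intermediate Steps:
m = 5/4 (m = -40/(-32) = -40*(-1/32) = 5/4 ≈ 1.2500)
((-24 - 1*(-24)) + F(1, 0))*m = ((-24 - 1*(-24)) + √(1² + 0²))*(5/4) = ((-24 + 24) + √(1 + 0))*(5/4) = (0 + √1)*(5/4) = (0 + 1)*(5/4) = 1*(5/4) = 5/4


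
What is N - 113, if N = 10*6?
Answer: -53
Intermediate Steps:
N = 60
N - 113 = 60 - 113 = -53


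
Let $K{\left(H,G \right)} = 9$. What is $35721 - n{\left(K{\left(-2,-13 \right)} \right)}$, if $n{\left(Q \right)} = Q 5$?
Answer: $35676$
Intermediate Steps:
$n{\left(Q \right)} = 5 Q$
$35721 - n{\left(K{\left(-2,-13 \right)} \right)} = 35721 - 5 \cdot 9 = 35721 - 45 = 35676$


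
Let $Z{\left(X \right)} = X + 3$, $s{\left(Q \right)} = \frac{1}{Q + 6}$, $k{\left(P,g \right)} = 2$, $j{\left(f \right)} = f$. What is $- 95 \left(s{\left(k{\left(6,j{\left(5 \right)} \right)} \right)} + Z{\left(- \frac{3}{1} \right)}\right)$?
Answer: $- \frac{95}{8} \approx -11.875$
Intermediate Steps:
$s{\left(Q \right)} = \frac{1}{6 + Q}$
$Z{\left(X \right)} = 3 + X$
$- 95 \left(s{\left(k{\left(6,j{\left(5 \right)} \right)} \right)} + Z{\left(- \frac{3}{1} \right)}\right) = - 95 \left(\frac{1}{6 + 2} + \left(3 - \frac{3}{1}\right)\right) = - 95 \left(\frac{1}{8} + \left(3 - 3\right)\right) = - 95 \left(\frac{1}{8} + 0\right) = \left(-95\right) \frac{1}{8} = - \frac{95}{8}$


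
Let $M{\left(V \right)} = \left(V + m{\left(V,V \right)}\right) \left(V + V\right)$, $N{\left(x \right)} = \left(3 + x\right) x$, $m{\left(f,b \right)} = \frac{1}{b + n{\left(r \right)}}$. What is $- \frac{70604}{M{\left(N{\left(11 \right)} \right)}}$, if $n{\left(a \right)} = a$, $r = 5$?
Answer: $- \frac{2806509}{1885499} \approx -1.4885$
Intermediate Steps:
$m{\left(f,b \right)} = \frac{1}{5 + b}$ ($m{\left(f,b \right)} = \frac{1}{b + 5} = \frac{1}{5 + b}$)
$N{\left(x \right)} = x \left(3 + x\right)$
$M{\left(V \right)} = 2 V \left(V + \frac{1}{5 + V}\right)$ ($M{\left(V \right)} = \left(V + \frac{1}{5 + V}\right) \left(V + V\right) = \left(V + \frac{1}{5 + V}\right) 2 V = 2 V \left(V + \frac{1}{5 + V}\right)$)
$- \frac{70604}{M{\left(N{\left(11 \right)} \right)}} = - \frac{70604}{2 \cdot 11 \left(3 + 11\right) \frac{1}{5 + 11 \left(3 + 11\right)} \left(1 + 11 \left(3 + 11\right) \left(5 + 11 \left(3 + 11\right)\right)\right)} = - \frac{70604}{2 \cdot 11 \cdot 14 \frac{1}{5 + 11 \cdot 14} \left(1 + 11 \cdot 14 \left(5 + 11 \cdot 14\right)\right)} = - \frac{70604}{2 \cdot 154 \frac{1}{5 + 154} \left(1 + 154 \left(5 + 154\right)\right)} = - \frac{70604}{2 \cdot 154 \cdot \frac{1}{159} \left(1 + 154 \cdot 159\right)} = - \frac{70604}{2 \cdot 154 \cdot \frac{1}{159} \left(1 + 24486\right)} = - \frac{70604}{2 \cdot 154 \cdot \frac{1}{159} \cdot 24487} = - \frac{70604}{\frac{7541996}{159}} = \left(-70604\right) \frac{159}{7541996} = - \frac{2806509}{1885499}$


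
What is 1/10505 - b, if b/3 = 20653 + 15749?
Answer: -1147209029/10505 ≈ -1.0921e+5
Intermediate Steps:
b = 109206 (b = 3*(20653 + 15749) = 3*36402 = 109206)
1/10505 - b = 1/10505 - 1*109206 = 1/10505 - 109206 = -1147209029/10505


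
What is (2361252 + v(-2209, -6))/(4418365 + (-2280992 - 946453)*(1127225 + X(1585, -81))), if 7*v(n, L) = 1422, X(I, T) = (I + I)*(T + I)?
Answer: -8265093/66589170372760 ≈ -1.2412e-7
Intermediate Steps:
X(I, T) = 2*I*(I + T) (X(I, T) = (2*I)*(I + T) = 2*I*(I + T))
v(n, L) = 1422/7 (v(n, L) = (⅐)*1422 = 1422/7)
(2361252 + v(-2209, -6))/(4418365 + (-2280992 - 946453)*(1127225 + X(1585, -81))) = (2361252 + 1422/7)/(4418365 + (-2280992 - 946453)*(1127225 + 2*1585*(1585 - 81))) = 16530186/(7*(4418365 - 3227445*(1127225 + 2*1585*1504))) = 16530186/(7*(4418365 - 3227445*(1127225 + 4767680))) = 16530186/(7*(4418365 - 3227445*5894905)) = 16530186/(7*(4418365 - 19025481667725)) = (16530186/7)/(-19025477249360) = (16530186/7)*(-1/19025477249360) = -8265093/66589170372760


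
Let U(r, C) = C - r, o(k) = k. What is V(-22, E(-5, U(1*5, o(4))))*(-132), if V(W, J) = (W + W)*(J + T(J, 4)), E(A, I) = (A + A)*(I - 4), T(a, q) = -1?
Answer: 284592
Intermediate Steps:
E(A, I) = 2*A*(-4 + I) (E(A, I) = (2*A)*(-4 + I) = 2*A*(-4 + I))
V(W, J) = 2*W*(-1 + J) (V(W, J) = (W + W)*(J - 1) = (2*W)*(-1 + J) = 2*W*(-1 + J))
V(-22, E(-5, U(1*5, o(4))))*(-132) = (2*(-22)*(-1 + 2*(-5)*(-4 + (4 - 5))))*(-132) = (2*(-22)*(-1 + 2*(-5)*(-4 - 1)))*(-132) = (2*(-22)*(-1 + 2*(-5)*(-5)))*(-132) = (2*(-22)*(-1 + 50))*(-132) = (2*(-22)*49)*(-132) = -2156*(-132) = 284592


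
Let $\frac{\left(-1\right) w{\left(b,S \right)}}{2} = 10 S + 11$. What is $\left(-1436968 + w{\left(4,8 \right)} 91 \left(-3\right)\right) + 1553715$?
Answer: $166433$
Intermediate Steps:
$w{\left(b,S \right)} = -22 - 20 S$ ($w{\left(b,S \right)} = - 2 \left(10 S + 11\right) = - 2 \left(11 + 10 S\right) = -22 - 20 S$)
$\left(-1436968 + w{\left(4,8 \right)} 91 \left(-3\right)\right) + 1553715 = \left(-1436968 + \left(-22 - 160\right) 91 \left(-3\right)\right) + 1553715 = \left(-1436968 + \left(-182\right) 91 \left(-3\right)\right) + 1553715 = \left(-1436968 - -49686\right) + 1553715 = \left(-1436968 + 49686\right) + 1553715 = -1387282 + 1553715 = 166433$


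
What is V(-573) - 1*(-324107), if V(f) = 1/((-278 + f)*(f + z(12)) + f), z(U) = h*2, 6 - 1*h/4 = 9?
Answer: 164475875719/507474 ≈ 3.2411e+5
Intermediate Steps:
h = -12 (h = 24 - 4*9 = 24 - 36 = -12)
z(U) = -24 (z(U) = -12*2 = -24)
V(f) = 1/(f + (-278 + f)*(-24 + f)) (V(f) = 1/((-278 + f)*(f - 24) + f) = 1/((-278 + f)*(-24 + f) + f) = 1/(f + (-278 + f)*(-24 + f)))
V(-573) - 1*(-324107) = 1/(6672 + (-573)² - 301*(-573)) - 1*(-324107) = 1/(6672 + 328329 + 172473) + 324107 = 1/507474 + 324107 = 164475875719/507474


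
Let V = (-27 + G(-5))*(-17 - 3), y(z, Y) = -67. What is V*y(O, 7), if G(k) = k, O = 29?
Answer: -42880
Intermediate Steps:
V = 640 (V = (-27 - 5)*(-17 - 3) = -32*(-20) = 640)
V*y(O, 7) = 640*(-67) = -42880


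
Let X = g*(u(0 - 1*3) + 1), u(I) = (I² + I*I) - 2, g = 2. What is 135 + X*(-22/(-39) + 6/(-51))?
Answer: 5857/39 ≈ 150.18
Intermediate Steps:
u(I) = -2 + 2*I² (u(I) = (I² + I²) - 2 = 2*I² - 2 = -2 + 2*I²)
X = 34 (X = 2*((-2 + 2*(0 - 1*3)²) + 1) = 2*((-2 + 2*(0 - 3)²) + 1) = 2*((-2 + 2*(-3)²) + 1) = 2*((-2 + 2*9) + 1) = 2*((-2 + 18) + 1) = 2*(16 + 1) = 2*17 = 34)
135 + X*(-22/(-39) + 6/(-51)) = 135 + 34*(-22/(-39) + 6/(-51)) = 135 + 34*(-22*(-1/39) + 6*(-1/51)) = 135 + 34*(22/39 - 2/17) = 135 + 34*(296/663) = 135 + 592/39 = 5857/39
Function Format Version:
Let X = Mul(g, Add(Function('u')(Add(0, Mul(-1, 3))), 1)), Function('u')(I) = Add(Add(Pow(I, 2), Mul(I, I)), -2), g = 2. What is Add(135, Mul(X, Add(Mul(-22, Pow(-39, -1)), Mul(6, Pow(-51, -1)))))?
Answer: Rational(5857, 39) ≈ 150.18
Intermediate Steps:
Function('u')(I) = Add(-2, Mul(2, Pow(I, 2))) (Function('u')(I) = Add(Add(Pow(I, 2), Pow(I, 2)), -2) = Add(Mul(2, Pow(I, 2)), -2) = Add(-2, Mul(2, Pow(I, 2))))
X = 34 (X = Mul(2, Add(Add(-2, Mul(2, Pow(Add(0, Mul(-1, 3)), 2))), 1)) = Mul(2, Add(Add(-2, Mul(2, Pow(Add(0, -3), 2))), 1)) = Mul(2, Add(Add(-2, Mul(2, Pow(-3, 2))), 1)) = Mul(2, Add(Add(-2, Mul(2, 9)), 1)) = Mul(2, Add(Add(-2, 18), 1)) = Mul(2, Add(16, 1)) = Mul(2, 17) = 34)
Add(135, Mul(X, Add(Mul(-22, Pow(-39, -1)), Mul(6, Pow(-51, -1))))) = Add(135, Mul(34, Add(Mul(-22, Pow(-39, -1)), Mul(6, Pow(-51, -1))))) = Add(135, Mul(34, Add(Mul(-22, Rational(-1, 39)), Mul(6, Rational(-1, 51))))) = Add(135, Mul(34, Add(Rational(22, 39), Rational(-2, 17)))) = Add(135, Mul(34, Rational(296, 663))) = Add(135, Rational(592, 39)) = Rational(5857, 39)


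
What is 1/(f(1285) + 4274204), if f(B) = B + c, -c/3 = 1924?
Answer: 1/4269717 ≈ 2.3421e-7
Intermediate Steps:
c = -5772 (c = -3*1924 = -5772)
f(B) = -5772 + B (f(B) = B - 5772 = -5772 + B)
1/(f(1285) + 4274204) = 1/((-5772 + 1285) + 4274204) = 1/(-4487 + 4274204) = 1/4269717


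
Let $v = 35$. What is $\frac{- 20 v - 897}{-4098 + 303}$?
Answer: $\frac{1597}{3795} \approx 0.42082$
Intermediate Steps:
$\frac{- 20 v - 897}{-4098 + 303} = \frac{\left(-20\right) 35 - 897}{-4098 + 303} = \frac{-700 - 897}{-3795} = \left(-1597\right) \left(- \frac{1}{3795}\right) = \frac{1597}{3795}$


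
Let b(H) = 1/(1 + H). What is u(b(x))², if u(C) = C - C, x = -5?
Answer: 0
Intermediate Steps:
u(C) = 0
u(b(x))² = 0² = 0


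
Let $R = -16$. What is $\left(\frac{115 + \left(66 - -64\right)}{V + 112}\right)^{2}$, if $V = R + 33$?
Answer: $\frac{60025}{16641} \approx 3.6071$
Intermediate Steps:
$V = 17$ ($V = -16 + 33 = 17$)
$\left(\frac{115 + \left(66 - -64\right)}{V + 112}\right)^{2} = \left(\frac{115 + \left(66 - -64\right)}{17 + 112}\right)^{2} = \left(\frac{115 + \left(66 + 64\right)}{129}\right)^{2} = \left(\left(115 + 130\right) \frac{1}{129}\right)^{2} = \left(245 \cdot \frac{1}{129}\right)^{2} = \left(\frac{245}{129}\right)^{2} = \frac{60025}{16641}$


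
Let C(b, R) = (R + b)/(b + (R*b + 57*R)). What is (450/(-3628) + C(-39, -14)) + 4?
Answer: 2142163/527874 ≈ 4.0581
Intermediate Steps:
C(b, R) = (R + b)/(b + 57*R + R*b) (C(b, R) = (R + b)/(b + (57*R + R*b)) = (R + b)/(b + 57*R + R*b))
(450/(-3628) + C(-39, -14)) + 4 = (450/(-3628) + (-14 - 39)/(-39 + 57*(-14) - 14*(-39))) + 4 = (450*(-1/3628) - 53/(-39 - 798 + 546)) + 4 = (-225/1814 - 53/(-291)) + 4 = (-225/1814 - 1/291*(-53)) + 4 = (-225/1814 + 53/291) + 4 = 30667/527874 + 4 = 2142163/527874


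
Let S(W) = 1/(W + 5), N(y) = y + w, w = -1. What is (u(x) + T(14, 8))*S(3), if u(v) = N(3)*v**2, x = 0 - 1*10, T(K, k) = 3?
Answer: 203/8 ≈ 25.375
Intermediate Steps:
N(y) = -1 + y (N(y) = y - 1 = -1 + y)
x = -10 (x = 0 - 10 = -10)
S(W) = 1/(5 + W)
u(v) = 2*v**2 (u(v) = (-1 + 3)*v**2 = 2*v**2)
(u(x) + T(14, 8))*S(3) = (2*(-10)**2 + 3)/(5 + 3) = (2*100 + 3)/8 = (200 + 3)*(1/8) = 203*(1/8) = 203/8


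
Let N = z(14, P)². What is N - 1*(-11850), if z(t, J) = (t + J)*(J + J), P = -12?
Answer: 14154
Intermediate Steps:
z(t, J) = 2*J*(J + t) (z(t, J) = (J + t)*(2*J) = 2*J*(J + t))
N = 2304 (N = (2*(-12)*(-12 + 14))² = (2*(-12)*2)² = (-48)² = 2304)
N - 1*(-11850) = 2304 - 1*(-11850) = 2304 + 11850 = 14154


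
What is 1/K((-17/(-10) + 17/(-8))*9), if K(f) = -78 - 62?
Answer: -1/140 ≈ -0.0071429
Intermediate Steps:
K(f) = -140
1/K((-17/(-10) + 17/(-8))*9) = 1/(-140) = -1/140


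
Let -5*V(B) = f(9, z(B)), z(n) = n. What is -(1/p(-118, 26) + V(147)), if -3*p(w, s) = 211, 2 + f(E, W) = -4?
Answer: -1251/1055 ≈ -1.1858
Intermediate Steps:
f(E, W) = -6 (f(E, W) = -2 - 4 = -6)
p(w, s) = -211/3 (p(w, s) = -1/3*211 = -211/3)
V(B) = 6/5 (V(B) = -1/5*(-6) = 6/5)
-(1/p(-118, 26) + V(147)) = -(1/(-211/3) + 6/5) = -(-3/211 + 6/5) = -1*1251/1055 = -1251/1055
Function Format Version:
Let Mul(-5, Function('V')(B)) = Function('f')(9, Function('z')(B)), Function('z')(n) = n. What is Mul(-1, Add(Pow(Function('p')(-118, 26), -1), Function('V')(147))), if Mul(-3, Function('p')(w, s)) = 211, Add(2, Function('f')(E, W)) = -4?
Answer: Rational(-1251, 1055) ≈ -1.1858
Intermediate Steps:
Function('f')(E, W) = -6 (Function('f')(E, W) = Add(-2, -4) = -6)
Function('p')(w, s) = Rational(-211, 3) (Function('p')(w, s) = Mul(Rational(-1, 3), 211) = Rational(-211, 3))
Function('V')(B) = Rational(6, 5) (Function('V')(B) = Mul(Rational(-1, 5), -6) = Rational(6, 5))
Mul(-1, Add(Pow(Function('p')(-118, 26), -1), Function('V')(147))) = Mul(-1, Add(Pow(Rational(-211, 3), -1), Rational(6, 5))) = Mul(-1, Add(Rational(-3, 211), Rational(6, 5))) = Mul(-1, Rational(1251, 1055)) = Rational(-1251, 1055)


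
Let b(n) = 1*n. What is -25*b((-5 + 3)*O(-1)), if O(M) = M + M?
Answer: -100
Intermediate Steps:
O(M) = 2*M
b(n) = n
-25*b((-5 + 3)*O(-1)) = -25*(-5 + 3)*2*(-1) = -(-50)*(-2) = -25*4 = -100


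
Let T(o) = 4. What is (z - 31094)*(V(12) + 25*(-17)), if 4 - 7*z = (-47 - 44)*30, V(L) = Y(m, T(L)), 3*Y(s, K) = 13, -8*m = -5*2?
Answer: 271234088/21 ≈ 1.2916e+7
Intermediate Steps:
m = 5/4 (m = -(-5)*2/8 = -1/8*(-10) = 5/4 ≈ 1.2500)
Y(s, K) = 13/3 (Y(s, K) = (1/3)*13 = 13/3)
V(L) = 13/3
z = 2734/7 (z = 4/7 - (-47 - 44)*30/7 = 4/7 - (-13)*30 = 4/7 - 1/7*(-2730) = 4/7 + 390 = 2734/7 ≈ 390.57)
(z - 31094)*(V(12) + 25*(-17)) = (2734/7 - 31094)*(13/3 + 25*(-17)) = -214924*(13/3 - 425)/7 = -214924/7*(-1262/3) = 271234088/21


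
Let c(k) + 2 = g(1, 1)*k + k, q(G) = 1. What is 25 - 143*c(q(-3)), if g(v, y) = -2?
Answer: 454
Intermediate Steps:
c(k) = -2 - k (c(k) = -2 + (-2*k + k) = -2 - k)
25 - 143*c(q(-3)) = 25 - 143*(-2 - 1*1) = 25 - 143*(-2 - 1) = 25 - 143*(-3) = 25 + 429 = 454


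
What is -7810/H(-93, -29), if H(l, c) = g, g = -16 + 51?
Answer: -1562/7 ≈ -223.14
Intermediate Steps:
g = 35
H(l, c) = 35
-7810/H(-93, -29) = -7810/35 = -7810*1/35 = -1562/7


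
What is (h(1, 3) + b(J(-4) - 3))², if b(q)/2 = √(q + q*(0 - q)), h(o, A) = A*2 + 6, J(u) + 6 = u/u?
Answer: -144 + 288*I*√2 ≈ -144.0 + 407.29*I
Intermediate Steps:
J(u) = -5 (J(u) = -6 + u/u = -6 + 1 = -5)
h(o, A) = 6 + 2*A (h(o, A) = 2*A + 6 = 6 + 2*A)
b(q) = 2*√(q - q²) (b(q) = 2*√(q + q*(0 - q)) = 2*√(q + q*(-q)) = 2*√(q - q²))
(h(1, 3) + b(J(-4) - 3))² = ((6 + 2*3) + 2*√((-5 - 3)*(1 - (-5 - 3))))² = ((6 + 6) + 2*√(-8*(1 - 1*(-8))))² = (12 + 2*√(-8*(1 + 8)))² = (12 + 2*√(-8*9))² = (12 + 2*√(-72))² = (12 + 2*(6*I*√2))² = (12 + 12*I*√2)²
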